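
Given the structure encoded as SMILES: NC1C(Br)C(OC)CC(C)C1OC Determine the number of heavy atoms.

Every atom symbol written in the SMILES (organic subset) is one heavy atom; implicit H are not written.
Heavy atoms by element → Br:1, C:9, N:1, O:2.
Total: 13.

13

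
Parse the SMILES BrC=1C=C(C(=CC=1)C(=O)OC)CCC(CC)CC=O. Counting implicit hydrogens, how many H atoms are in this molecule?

19

Walk through each heavy atom and fill implicit hydrogens from standard valence (C 4, N 3, O 2, S 2, halogen 1):
  atom 1: Br (halogen, monovalent) → 0 H
  atom 2: C, bond orders sum to 4 (valence 4) → 0 H
  atom 3: C, bond orders sum to 3 (valence 4) → 1 H
  atom 4: C, bond orders sum to 4 (valence 4) → 0 H
  atom 5: C, bond orders sum to 4 (valence 4) → 0 H
  atom 6: C, bond orders sum to 3 (valence 4) → 1 H
  atom 7: C, bond orders sum to 3 (valence 4) → 1 H
  atom 8: C, bond orders sum to 4 (valence 4) → 0 H
  atom 9: O, bond orders sum to 2 (valence 2) → 0 H
  atom 10: O, bond orders sum to 2 (valence 2) → 0 H
  atom 11: C, bond orders sum to 1 (valence 4) → 3 H
  atom 12: C, bond orders sum to 2 (valence 4) → 2 H
  atom 13: C, bond orders sum to 2 (valence 4) → 2 H
  atom 14: C, bond orders sum to 3 (valence 4) → 1 H
  atom 15: C, bond orders sum to 2 (valence 4) → 2 H
  atom 16: C, bond orders sum to 1 (valence 4) → 3 H
  atom 17: C, bond orders sum to 2 (valence 4) → 2 H
  atom 18: C, bond orders sum to 3 (valence 4) → 1 H
  atom 19: O, bond orders sum to 2 (valence 2) → 0 H
Total hydrogens: 19.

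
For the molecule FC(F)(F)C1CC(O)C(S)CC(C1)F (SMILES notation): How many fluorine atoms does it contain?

Scan the SMILES for F atoms (remember two-letter symbols like Cl and Br are single atoms).
Fluorine count: 4.

4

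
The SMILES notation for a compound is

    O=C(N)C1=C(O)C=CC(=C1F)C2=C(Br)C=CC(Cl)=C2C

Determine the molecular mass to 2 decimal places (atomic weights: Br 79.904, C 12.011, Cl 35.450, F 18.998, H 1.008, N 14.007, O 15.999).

First, the molecular formula is C14H10BrClFNO2 (counting implicit H from valence).
  Br: 1 × 79.904 = 79.904
  C: 14 × 12.011 = 168.154
  Cl: 1 × 35.450 = 35.450
  F: 1 × 18.998 = 18.998
  H: 10 × 1.008 = 10.080
  N: 1 × 14.007 = 14.007
  O: 2 × 15.999 = 31.998
Sum: 1×79.904 + 14×12.011 + 1×35.450 + 1×18.998 + 10×1.008 + 1×14.007 + 2×15.999 = 358.591 → 358.59 g/mol.

358.59 g/mol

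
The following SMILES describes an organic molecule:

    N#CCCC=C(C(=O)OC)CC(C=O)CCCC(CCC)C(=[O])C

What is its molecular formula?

C19H29NO4

Walk through each heavy atom and fill implicit hydrogens from standard valence (C 4, N 3, O 2, S 2, halogen 1):
  atom 1: N, bond orders sum to 3 (valence 3) → 0 H
  atom 2: C, bond orders sum to 4 (valence 4) → 0 H
  atom 3: C, bond orders sum to 2 (valence 4) → 2 H
  atom 4: C, bond orders sum to 2 (valence 4) → 2 H
  atom 5: C, bond orders sum to 3 (valence 4) → 1 H
  atom 6: C, bond orders sum to 4 (valence 4) → 0 H
  atom 7: C, bond orders sum to 4 (valence 4) → 0 H
  atom 8: O, bond orders sum to 2 (valence 2) → 0 H
  atom 9: O, bond orders sum to 2 (valence 2) → 0 H
  atom 10: C, bond orders sum to 1 (valence 4) → 3 H
  atom 11: C, bond orders sum to 2 (valence 4) → 2 H
  atom 12: C, bond orders sum to 3 (valence 4) → 1 H
  atom 13: C, bond orders sum to 3 (valence 4) → 1 H
  atom 14: O, bond orders sum to 2 (valence 2) → 0 H
  atom 15: C, bond orders sum to 2 (valence 4) → 2 H
  atom 16: C, bond orders sum to 2 (valence 4) → 2 H
  atom 17: C, bond orders sum to 2 (valence 4) → 2 H
  atom 18: C, bond orders sum to 3 (valence 4) → 1 H
  atom 19: C, bond orders sum to 2 (valence 4) → 2 H
  atom 20: C, bond orders sum to 2 (valence 4) → 2 H
  atom 21: C, bond orders sum to 1 (valence 4) → 3 H
  atom 22: C, bond orders sum to 4 (valence 4) → 0 H
  atom 23: O with explicit H count 0
  atom 24: C, bond orders sum to 1 (valence 4) → 3 H
Totals → C:19, H:29, N:1, O:4.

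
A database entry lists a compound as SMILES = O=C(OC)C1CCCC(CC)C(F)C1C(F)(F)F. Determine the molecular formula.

C12H18F4O2

Walk through each heavy atom and fill implicit hydrogens from standard valence (C 4, N 3, O 2, S 2, halogen 1):
  atom 1: O, bond orders sum to 2 (valence 2) → 0 H
  atom 2: C, bond orders sum to 4 (valence 4) → 0 H
  atom 3: O, bond orders sum to 2 (valence 2) → 0 H
  atom 4: C, bond orders sum to 1 (valence 4) → 3 H
  atom 5: C, bond orders sum to 3 (valence 4) → 1 H
  atom 6: C, bond orders sum to 2 (valence 4) → 2 H
  atom 7: C, bond orders sum to 2 (valence 4) → 2 H
  atom 8: C, bond orders sum to 2 (valence 4) → 2 H
  atom 9: C, bond orders sum to 3 (valence 4) → 1 H
  atom 10: C, bond orders sum to 2 (valence 4) → 2 H
  atom 11: C, bond orders sum to 1 (valence 4) → 3 H
  atom 12: C, bond orders sum to 3 (valence 4) → 1 H
  atom 13: F (halogen, monovalent) → 0 H
  atom 14: C, bond orders sum to 3 (valence 4) → 1 H
  atom 15: C, bond orders sum to 4 (valence 4) → 0 H
  atom 16: F (halogen, monovalent) → 0 H
  atom 17: F (halogen, monovalent) → 0 H
  atom 18: F (halogen, monovalent) → 0 H
Totals → C:12, H:18, F:4, O:2.
In Hill order: C12H18F4O2.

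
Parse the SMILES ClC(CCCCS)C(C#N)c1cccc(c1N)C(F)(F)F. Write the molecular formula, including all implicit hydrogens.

Walk through each heavy atom and fill implicit hydrogens from standard valence (C 4, N 3, O 2, S 2, halogen 1); for lowercase aromatic atoms, an aromatic c carries 1 H when it has two neighbours and 0 H with three, and aromatic n carries 0 H:
  atom 1: Cl (halogen, monovalent) → 0 H
  atom 2: C, bond orders sum to 3 (valence 4) → 1 H
  atom 3: C, bond orders sum to 2 (valence 4) → 2 H
  atom 4: C, bond orders sum to 2 (valence 4) → 2 H
  atom 5: C, bond orders sum to 2 (valence 4) → 2 H
  atom 6: C, bond orders sum to 2 (valence 4) → 2 H
  atom 7: S, bond orders sum to 1 (valence 2) → 1 H
  atom 8: C, bond orders sum to 3 (valence 4) → 1 H
  atom 9: C, bond orders sum to 4 (valence 4) → 0 H
  atom 10: N, bond orders sum to 3 (valence 3) → 0 H
  atom 11: aromatic c, 3 neighbours → 0 H
  atom 12: aromatic c, 2 neighbours → 1 H
  atom 13: aromatic c, 2 neighbours → 1 H
  atom 14: aromatic c, 2 neighbours → 1 H
  atom 15: aromatic c, 3 neighbours → 0 H
  atom 16: aromatic c, 3 neighbours → 0 H
  atom 17: N, bond orders sum to 1 (valence 3) → 2 H
  atom 18: C, bond orders sum to 4 (valence 4) → 0 H
  atom 19: F (halogen, monovalent) → 0 H
  atom 20: F (halogen, monovalent) → 0 H
  atom 21: F (halogen, monovalent) → 0 H
Totals → C:14, H:16, Cl:1, F:3, N:2, S:1.

C14H16ClF3N2S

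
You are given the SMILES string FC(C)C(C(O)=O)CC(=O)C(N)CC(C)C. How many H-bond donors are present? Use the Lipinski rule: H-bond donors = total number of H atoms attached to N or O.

3

Donors: find every N or O and count the H atoms it carries.
  atom 6 (O): bond orders sum to 1 → 1 H
  atom 7 (O): bond orders sum to 2 → 0 H
  atom 10 (O): bond orders sum to 2 → 0 H
  atom 12 (N): bond orders sum to 1 → 2 H
Lipinski HBD = 3.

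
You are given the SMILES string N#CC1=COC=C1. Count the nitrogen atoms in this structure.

Scan the SMILES for N atoms (remember two-letter symbols like Cl and Br are single atoms).
Nitrogen count: 1.

1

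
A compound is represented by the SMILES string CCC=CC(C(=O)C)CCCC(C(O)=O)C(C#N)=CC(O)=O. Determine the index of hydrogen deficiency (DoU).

7

Degree of unsaturation = (number of rings) + (number of π bonds).
Ring closures in the SMILES: 0.
π bonds: 5 double bonds (each 1 DoU), 1 triple bond (each 2 DoU) → 7 DoU from unsaturation.
Total DoU = 0 + 7 = 7.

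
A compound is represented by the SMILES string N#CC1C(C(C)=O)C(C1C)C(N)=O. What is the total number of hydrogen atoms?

Walk through each heavy atom and fill implicit hydrogens from standard valence (C 4, N 3, O 2, S 2, halogen 1):
  atom 1: N, bond orders sum to 3 (valence 3) → 0 H
  atom 2: C, bond orders sum to 4 (valence 4) → 0 H
  atom 3: C, bond orders sum to 3 (valence 4) → 1 H
  atom 4: C, bond orders sum to 3 (valence 4) → 1 H
  atom 5: C, bond orders sum to 4 (valence 4) → 0 H
  atom 6: C, bond orders sum to 1 (valence 4) → 3 H
  atom 7: O, bond orders sum to 2 (valence 2) → 0 H
  atom 8: C, bond orders sum to 3 (valence 4) → 1 H
  atom 9: C, bond orders sum to 3 (valence 4) → 1 H
  atom 10: C, bond orders sum to 1 (valence 4) → 3 H
  atom 11: C, bond orders sum to 4 (valence 4) → 0 H
  atom 12: N, bond orders sum to 1 (valence 3) → 2 H
  atom 13: O, bond orders sum to 2 (valence 2) → 0 H
Total hydrogens: 12.

12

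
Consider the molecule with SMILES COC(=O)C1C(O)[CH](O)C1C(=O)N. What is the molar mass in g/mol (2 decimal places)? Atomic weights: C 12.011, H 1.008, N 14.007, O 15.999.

First, the molecular formula is C7H11NO5 (counting implicit H from valence).
  C: 7 × 12.011 = 84.077
  H: 11 × 1.008 = 11.088
  N: 1 × 14.007 = 14.007
  O: 5 × 15.999 = 79.995
Sum: 7×12.011 + 11×1.008 + 1×14.007 + 5×15.999 = 189.167 → 189.17 g/mol.

189.17 g/mol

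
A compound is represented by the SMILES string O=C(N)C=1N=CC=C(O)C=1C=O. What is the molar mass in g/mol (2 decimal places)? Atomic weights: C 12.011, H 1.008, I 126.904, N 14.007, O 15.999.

First, the molecular formula is C7H6N2O3 (counting implicit H from valence).
  C: 7 × 12.011 = 84.077
  H: 6 × 1.008 = 6.048
  N: 2 × 14.007 = 28.014
  O: 3 × 15.999 = 47.997
Sum: 7×12.011 + 6×1.008 + 2×14.007 + 3×15.999 = 166.136 → 166.14 g/mol.

166.14 g/mol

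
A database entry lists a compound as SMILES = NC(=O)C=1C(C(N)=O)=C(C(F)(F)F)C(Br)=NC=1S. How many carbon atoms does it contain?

Count every carbon token in the SMILES (each C, including those in ring-closure positions and inside branches).
Carbon count: 8.

8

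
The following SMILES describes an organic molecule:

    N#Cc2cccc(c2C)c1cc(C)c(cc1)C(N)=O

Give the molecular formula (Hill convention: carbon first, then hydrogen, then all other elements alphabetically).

C16H14N2O

Walk through each heavy atom and fill implicit hydrogens from standard valence (C 4, N 3, O 2, S 2, halogen 1); for lowercase aromatic atoms, an aromatic c carries 1 H when it has two neighbours and 0 H with three, and aromatic n carries 0 H:
  atom 1: N, bond orders sum to 3 (valence 3) → 0 H
  atom 2: C, bond orders sum to 4 (valence 4) → 0 H
  atom 3: aromatic c, 3 neighbours → 0 H
  atom 4: aromatic c, 2 neighbours → 1 H
  atom 5: aromatic c, 2 neighbours → 1 H
  atom 6: aromatic c, 2 neighbours → 1 H
  atom 7: aromatic c, 3 neighbours → 0 H
  atom 8: aromatic c, 3 neighbours → 0 H
  atom 9: C, bond orders sum to 1 (valence 4) → 3 H
  atom 10: aromatic c, 3 neighbours → 0 H
  atom 11: aromatic c, 2 neighbours → 1 H
  atom 12: aromatic c, 3 neighbours → 0 H
  atom 13: C, bond orders sum to 1 (valence 4) → 3 H
  atom 14: aromatic c, 3 neighbours → 0 H
  atom 15: aromatic c, 2 neighbours → 1 H
  atom 16: aromatic c, 2 neighbours → 1 H
  atom 17: C, bond orders sum to 4 (valence 4) → 0 H
  atom 18: N, bond orders sum to 1 (valence 3) → 2 H
  atom 19: O, bond orders sum to 2 (valence 2) → 0 H
Totals → C:16, H:14, N:2, O:1.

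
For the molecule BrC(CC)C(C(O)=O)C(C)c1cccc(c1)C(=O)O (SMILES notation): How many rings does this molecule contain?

In SMILES, each pair of matching ring-closure digits denotes one ring-closing bond; the number of such bonds equals the number of independent rings.
Ring-closure bonds here: 1.

1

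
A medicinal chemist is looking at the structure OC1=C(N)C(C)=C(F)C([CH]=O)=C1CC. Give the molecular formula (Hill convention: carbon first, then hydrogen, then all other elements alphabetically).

Walk through each heavy atom and fill implicit hydrogens from standard valence (C 4, N 3, O 2, S 2, halogen 1):
  atom 1: O, bond orders sum to 1 (valence 2) → 1 H
  atom 2: C, bond orders sum to 4 (valence 4) → 0 H
  atom 3: C, bond orders sum to 4 (valence 4) → 0 H
  atom 4: N, bond orders sum to 1 (valence 3) → 2 H
  atom 5: C, bond orders sum to 4 (valence 4) → 0 H
  atom 6: C, bond orders sum to 1 (valence 4) → 3 H
  atom 7: C, bond orders sum to 4 (valence 4) → 0 H
  atom 8: F (halogen, monovalent) → 0 H
  atom 9: C, bond orders sum to 4 (valence 4) → 0 H
  atom 10: C with explicit H count 1
  atom 11: O, bond orders sum to 2 (valence 2) → 0 H
  atom 12: C, bond orders sum to 4 (valence 4) → 0 H
  atom 13: C, bond orders sum to 2 (valence 4) → 2 H
  atom 14: C, bond orders sum to 1 (valence 4) → 3 H
Totals → C:10, H:12, F:1, N:1, O:2.

C10H12FNO2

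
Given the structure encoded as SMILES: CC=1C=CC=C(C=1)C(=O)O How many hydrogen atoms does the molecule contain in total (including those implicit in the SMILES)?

8

Walk through each heavy atom and fill implicit hydrogens from standard valence (C 4, N 3, O 2, S 2, halogen 1):
  atom 1: C, bond orders sum to 1 (valence 4) → 3 H
  atom 2: C, bond orders sum to 4 (valence 4) → 0 H
  atom 3: C, bond orders sum to 3 (valence 4) → 1 H
  atom 4: C, bond orders sum to 3 (valence 4) → 1 H
  atom 5: C, bond orders sum to 3 (valence 4) → 1 H
  atom 6: C, bond orders sum to 4 (valence 4) → 0 H
  atom 7: C, bond orders sum to 3 (valence 4) → 1 H
  atom 8: C, bond orders sum to 4 (valence 4) → 0 H
  atom 9: O, bond orders sum to 2 (valence 2) → 0 H
  atom 10: O, bond orders sum to 1 (valence 2) → 1 H
Total hydrogens: 8.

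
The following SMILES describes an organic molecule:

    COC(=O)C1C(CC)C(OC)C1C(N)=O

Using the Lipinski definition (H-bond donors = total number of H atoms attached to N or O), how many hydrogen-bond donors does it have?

Donors: find every N or O and count the H atoms it carries.
  atom 2 (O): bond orders sum to 2 → 0 H
  atom 4 (O): bond orders sum to 2 → 0 H
  atom 10 (O): bond orders sum to 2 → 0 H
  atom 14 (N): bond orders sum to 1 → 2 H
  atom 15 (O): bond orders sum to 2 → 0 H
Lipinski HBD = 2.

2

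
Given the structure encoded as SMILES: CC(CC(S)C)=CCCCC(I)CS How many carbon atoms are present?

Count every carbon token in the SMILES (each C, including those in ring-closure positions and inside branches).
Carbon count: 11.

11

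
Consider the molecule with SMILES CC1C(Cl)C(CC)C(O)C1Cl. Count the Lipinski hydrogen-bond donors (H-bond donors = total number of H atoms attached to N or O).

Donors: find every N or O and count the H atoms it carries.
  atom 9 (O): bond orders sum to 1 → 1 H
Lipinski HBD = 1.

1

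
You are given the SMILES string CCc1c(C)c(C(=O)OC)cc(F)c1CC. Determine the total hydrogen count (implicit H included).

17

Walk through each heavy atom and fill implicit hydrogens from standard valence (C 4, N 3, O 2, S 2, halogen 1); for lowercase aromatic atoms, an aromatic c carries 1 H when it has two neighbours and 0 H with three, and aromatic n carries 0 H:
  atom 1: C, bond orders sum to 1 (valence 4) → 3 H
  atom 2: C, bond orders sum to 2 (valence 4) → 2 H
  atom 3: aromatic c, 3 neighbours → 0 H
  atom 4: aromatic c, 3 neighbours → 0 H
  atom 5: C, bond orders sum to 1 (valence 4) → 3 H
  atom 6: aromatic c, 3 neighbours → 0 H
  atom 7: C, bond orders sum to 4 (valence 4) → 0 H
  atom 8: O, bond orders sum to 2 (valence 2) → 0 H
  atom 9: O, bond orders sum to 2 (valence 2) → 0 H
  atom 10: C, bond orders sum to 1 (valence 4) → 3 H
  atom 11: aromatic c, 2 neighbours → 1 H
  atom 12: aromatic c, 3 neighbours → 0 H
  atom 13: F (halogen, monovalent) → 0 H
  atom 14: aromatic c, 3 neighbours → 0 H
  atom 15: C, bond orders sum to 2 (valence 4) → 2 H
  atom 16: C, bond orders sum to 1 (valence 4) → 3 H
Total hydrogens: 17.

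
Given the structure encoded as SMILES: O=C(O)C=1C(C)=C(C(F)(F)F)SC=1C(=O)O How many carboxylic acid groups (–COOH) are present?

The carboxylic acid motif appears at heavy-atom positions 2, 14 in the SMILES.
Carboxylic acid count: 2.

2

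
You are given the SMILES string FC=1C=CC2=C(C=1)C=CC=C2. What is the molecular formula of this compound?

Walk through each heavy atom and fill implicit hydrogens from standard valence (C 4, N 3, O 2, S 2, halogen 1):
  atom 1: F (halogen, monovalent) → 0 H
  atom 2: C, bond orders sum to 4 (valence 4) → 0 H
  atom 3: C, bond orders sum to 3 (valence 4) → 1 H
  atom 4: C, bond orders sum to 3 (valence 4) → 1 H
  atom 5: C, bond orders sum to 4 (valence 4) → 0 H
  atom 6: C, bond orders sum to 4 (valence 4) → 0 H
  atom 7: C, bond orders sum to 3 (valence 4) → 1 H
  atom 8: C, bond orders sum to 3 (valence 4) → 1 H
  atom 9: C, bond orders sum to 3 (valence 4) → 1 H
  atom 10: C, bond orders sum to 3 (valence 4) → 1 H
  atom 11: C, bond orders sum to 3 (valence 4) → 1 H
Totals → C:10, H:7, F:1.
In Hill order: C10H7F.

C10H7F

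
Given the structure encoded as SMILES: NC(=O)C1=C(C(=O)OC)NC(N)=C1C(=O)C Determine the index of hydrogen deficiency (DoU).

6

Molecular formula: C9H11N3O4.
DoU = (2C + 2 + N − H − X) / 2, where X is the halogen count and O/S are ignored.
    = (2·9 + 2 + 3 − 11 − 0) / 2 = 12 / 2 = 6.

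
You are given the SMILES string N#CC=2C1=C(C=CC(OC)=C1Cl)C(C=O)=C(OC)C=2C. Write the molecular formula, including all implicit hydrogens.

Walk through each heavy atom and fill implicit hydrogens from standard valence (C 4, N 3, O 2, S 2, halogen 1):
  atom 1: N, bond orders sum to 3 (valence 3) → 0 H
  atom 2: C, bond orders sum to 4 (valence 4) → 0 H
  atom 3: C, bond orders sum to 4 (valence 4) → 0 H
  atom 4: C, bond orders sum to 4 (valence 4) → 0 H
  atom 5: C, bond orders sum to 4 (valence 4) → 0 H
  atom 6: C, bond orders sum to 3 (valence 4) → 1 H
  atom 7: C, bond orders sum to 3 (valence 4) → 1 H
  atom 8: C, bond orders sum to 4 (valence 4) → 0 H
  atom 9: O, bond orders sum to 2 (valence 2) → 0 H
  atom 10: C, bond orders sum to 1 (valence 4) → 3 H
  atom 11: C, bond orders sum to 4 (valence 4) → 0 H
  atom 12: Cl (halogen, monovalent) → 0 H
  atom 13: C, bond orders sum to 4 (valence 4) → 0 H
  atom 14: C, bond orders sum to 3 (valence 4) → 1 H
  atom 15: O, bond orders sum to 2 (valence 2) → 0 H
  atom 16: C, bond orders sum to 4 (valence 4) → 0 H
  atom 17: O, bond orders sum to 2 (valence 2) → 0 H
  atom 18: C, bond orders sum to 1 (valence 4) → 3 H
  atom 19: C, bond orders sum to 4 (valence 4) → 0 H
  atom 20: C, bond orders sum to 1 (valence 4) → 3 H
Totals → C:15, H:12, Cl:1, N:1, O:3.
In Hill order: C15H12ClNO3.

C15H12ClNO3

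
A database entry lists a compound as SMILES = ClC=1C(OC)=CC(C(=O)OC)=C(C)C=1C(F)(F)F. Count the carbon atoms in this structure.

Count every carbon token in the SMILES (each C, including those in ring-closure positions and inside branches).
Carbon count: 11.

11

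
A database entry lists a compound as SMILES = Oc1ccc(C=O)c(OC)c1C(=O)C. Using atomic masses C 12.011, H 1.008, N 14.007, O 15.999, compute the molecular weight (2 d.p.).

First, the molecular formula is C10H10O4 (counting implicit H from valence).
  C: 10 × 12.011 = 120.110
  H: 10 × 1.008 = 10.080
  O: 4 × 15.999 = 63.996
Sum: 10×12.011 + 10×1.008 + 4×15.999 = 194.186 → 194.19 g/mol.

194.19 g/mol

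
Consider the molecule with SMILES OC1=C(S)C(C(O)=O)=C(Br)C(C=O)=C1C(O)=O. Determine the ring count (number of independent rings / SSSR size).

1

In SMILES, each pair of matching ring-closure digits denotes one ring-closing bond; the number of such bonds equals the number of independent rings.
Ring-closure bonds here: 1.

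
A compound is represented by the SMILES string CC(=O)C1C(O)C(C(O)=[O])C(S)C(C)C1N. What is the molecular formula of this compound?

C10H17NO4S

Walk through each heavy atom and fill implicit hydrogens from standard valence (C 4, N 3, O 2, S 2, halogen 1):
  atom 1: C, bond orders sum to 1 (valence 4) → 3 H
  atom 2: C, bond orders sum to 4 (valence 4) → 0 H
  atom 3: O, bond orders sum to 2 (valence 2) → 0 H
  atom 4: C, bond orders sum to 3 (valence 4) → 1 H
  atom 5: C, bond orders sum to 3 (valence 4) → 1 H
  atom 6: O, bond orders sum to 1 (valence 2) → 1 H
  atom 7: C, bond orders sum to 3 (valence 4) → 1 H
  atom 8: C, bond orders sum to 4 (valence 4) → 0 H
  atom 9: O, bond orders sum to 1 (valence 2) → 1 H
  atom 10: O with explicit H count 0
  atom 11: C, bond orders sum to 3 (valence 4) → 1 H
  atom 12: S, bond orders sum to 1 (valence 2) → 1 H
  atom 13: C, bond orders sum to 3 (valence 4) → 1 H
  atom 14: C, bond orders sum to 1 (valence 4) → 3 H
  atom 15: C, bond orders sum to 3 (valence 4) → 1 H
  atom 16: N, bond orders sum to 1 (valence 3) → 2 H
Totals → C:10, H:17, N:1, O:4, S:1.
In Hill order: C10H17NO4S.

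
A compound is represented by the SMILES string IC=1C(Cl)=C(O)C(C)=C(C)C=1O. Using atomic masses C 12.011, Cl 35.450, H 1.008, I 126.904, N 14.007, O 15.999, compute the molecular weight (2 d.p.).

First, the molecular formula is C8H8ClIO2 (counting implicit H from valence).
  C: 8 × 12.011 = 96.088
  Cl: 1 × 35.450 = 35.450
  H: 8 × 1.008 = 8.064
  I: 1 × 126.904 = 126.904
  O: 2 × 15.999 = 31.998
Sum: 8×12.011 + 1×35.450 + 8×1.008 + 1×126.904 + 2×15.999 = 298.504 → 298.50 g/mol.

298.50 g/mol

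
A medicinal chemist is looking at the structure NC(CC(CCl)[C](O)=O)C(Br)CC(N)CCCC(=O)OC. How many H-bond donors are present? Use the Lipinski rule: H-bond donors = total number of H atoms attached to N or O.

Donors: find every N or O and count the H atoms it carries.
  atom 1 (N): bond orders sum to 1 → 2 H
  atom 8 (O): bond orders sum to 1 → 1 H
  atom 9 (O): bond orders sum to 2 → 0 H
  atom 14 (N): bond orders sum to 1 → 2 H
  atom 19 (O): bond orders sum to 2 → 0 H
  atom 20 (O): bond orders sum to 2 → 0 H
Lipinski HBD = 5.

5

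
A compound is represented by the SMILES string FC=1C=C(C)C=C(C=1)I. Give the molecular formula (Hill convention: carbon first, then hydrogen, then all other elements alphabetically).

C7H6FI

Walk through each heavy atom and fill implicit hydrogens from standard valence (C 4, N 3, O 2, S 2, halogen 1):
  atom 1: F (halogen, monovalent) → 0 H
  atom 2: C, bond orders sum to 4 (valence 4) → 0 H
  atom 3: C, bond orders sum to 3 (valence 4) → 1 H
  atom 4: C, bond orders sum to 4 (valence 4) → 0 H
  atom 5: C, bond orders sum to 1 (valence 4) → 3 H
  atom 6: C, bond orders sum to 3 (valence 4) → 1 H
  atom 7: C, bond orders sum to 4 (valence 4) → 0 H
  atom 8: C, bond orders sum to 3 (valence 4) → 1 H
  atom 9: I (halogen, monovalent) → 0 H
Totals → C:7, H:6, F:1, I:1.
In Hill order: C7H6FI.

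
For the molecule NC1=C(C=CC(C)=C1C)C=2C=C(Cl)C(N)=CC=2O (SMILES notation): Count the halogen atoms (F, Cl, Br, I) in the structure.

Halogen atoms appear at heavy-atom position 13 (1×Cl).
Other groups present: 1 hydroxyl, 2 primary amine.
Halogen count: 1.

1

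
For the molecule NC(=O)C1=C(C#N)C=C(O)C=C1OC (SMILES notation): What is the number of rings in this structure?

In SMILES, each pair of matching ring-closure digits denotes one ring-closing bond; the number of such bonds equals the number of independent rings.
Ring-closure bonds here: 1.

1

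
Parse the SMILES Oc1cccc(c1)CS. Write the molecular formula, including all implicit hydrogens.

Walk through each heavy atom and fill implicit hydrogens from standard valence (C 4, N 3, O 2, S 2, halogen 1); for lowercase aromatic atoms, an aromatic c carries 1 H when it has two neighbours and 0 H with three, and aromatic n carries 0 H:
  atom 1: O, bond orders sum to 1 (valence 2) → 1 H
  atom 2: aromatic c, 3 neighbours → 0 H
  atom 3: aromatic c, 2 neighbours → 1 H
  atom 4: aromatic c, 2 neighbours → 1 H
  atom 5: aromatic c, 2 neighbours → 1 H
  atom 6: aromatic c, 3 neighbours → 0 H
  atom 7: aromatic c, 2 neighbours → 1 H
  atom 8: C, bond orders sum to 2 (valence 4) → 2 H
  atom 9: S, bond orders sum to 1 (valence 2) → 1 H
Totals → C:7, H:8, O:1, S:1.
In Hill order: C7H8OS.

C7H8OS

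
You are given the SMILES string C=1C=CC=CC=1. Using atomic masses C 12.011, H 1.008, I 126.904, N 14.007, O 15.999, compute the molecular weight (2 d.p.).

78.11 g/mol

First, the molecular formula is C6H6 (counting implicit H from valence).
  C: 6 × 12.011 = 72.066
  H: 6 × 1.008 = 6.048
Sum: 6×12.011 + 6×1.008 = 78.114 → 78.11 g/mol.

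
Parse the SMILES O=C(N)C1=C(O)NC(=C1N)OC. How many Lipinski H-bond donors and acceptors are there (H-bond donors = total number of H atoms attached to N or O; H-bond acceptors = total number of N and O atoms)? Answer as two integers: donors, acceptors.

6, 6

Donors: find every N or O and count the H atoms it carries.
  atom 1 (O): bond orders sum to 2 → 0 H
  atom 3 (N): bond orders sum to 1 → 2 H
  atom 6 (O): bond orders sum to 1 → 1 H
  atom 7 (N): bond orders sum to 2 → 1 H
  atom 10 (N): bond orders sum to 1 → 2 H
  atom 11 (O): bond orders sum to 2 → 0 H
Lipinski HBD = 6.
Acceptors: N atoms = 3, O atoms = 3 → HBA = 6.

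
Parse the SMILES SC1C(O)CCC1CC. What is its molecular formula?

Walk through each heavy atom and fill implicit hydrogens from standard valence (C 4, N 3, O 2, S 2, halogen 1):
  atom 1: S, bond orders sum to 1 (valence 2) → 1 H
  atom 2: C, bond orders sum to 3 (valence 4) → 1 H
  atom 3: C, bond orders sum to 3 (valence 4) → 1 H
  atom 4: O, bond orders sum to 1 (valence 2) → 1 H
  atom 5: C, bond orders sum to 2 (valence 4) → 2 H
  atom 6: C, bond orders sum to 2 (valence 4) → 2 H
  atom 7: C, bond orders sum to 3 (valence 4) → 1 H
  atom 8: C, bond orders sum to 2 (valence 4) → 2 H
  atom 9: C, bond orders sum to 1 (valence 4) → 3 H
Totals → C:7, H:14, O:1, S:1.

C7H14OS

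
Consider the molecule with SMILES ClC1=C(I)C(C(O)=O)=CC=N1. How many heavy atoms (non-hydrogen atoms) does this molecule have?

11

Every atom symbol written in the SMILES (organic subset) is one heavy atom; implicit H are not written.
Heavy atoms by element → C:6, Cl:1, I:1, N:1, O:2.
Total: 11.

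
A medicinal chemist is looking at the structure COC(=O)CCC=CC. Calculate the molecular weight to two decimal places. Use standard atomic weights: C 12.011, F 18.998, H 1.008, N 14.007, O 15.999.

128.17 g/mol

First, the molecular formula is C7H12O2 (counting implicit H from valence).
  C: 7 × 12.011 = 84.077
  H: 12 × 1.008 = 12.096
  O: 2 × 15.999 = 31.998
Sum: 7×12.011 + 12×1.008 + 2×15.999 = 128.171 → 128.17 g/mol.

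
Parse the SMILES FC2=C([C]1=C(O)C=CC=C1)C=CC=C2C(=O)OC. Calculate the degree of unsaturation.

9

Molecular formula: C14H11FO3.
DoU = (2C + 2 + N − H − X) / 2, where X is the halogen count and O/S are ignored.
    = (2·14 + 2 + 0 − 11 − 1) / 2 = 18 / 2 = 9.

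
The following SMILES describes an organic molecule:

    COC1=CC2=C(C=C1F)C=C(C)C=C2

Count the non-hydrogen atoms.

14

Every atom symbol written in the SMILES (organic subset) is one heavy atom; implicit H are not written.
Heavy atoms by element → C:12, F:1, O:1.
Total: 14.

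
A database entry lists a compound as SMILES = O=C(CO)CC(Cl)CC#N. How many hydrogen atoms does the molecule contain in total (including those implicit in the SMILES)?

8

Walk through each heavy atom and fill implicit hydrogens from standard valence (C 4, N 3, O 2, S 2, halogen 1):
  atom 1: O, bond orders sum to 2 (valence 2) → 0 H
  atom 2: C, bond orders sum to 4 (valence 4) → 0 H
  atom 3: C, bond orders sum to 2 (valence 4) → 2 H
  atom 4: O, bond orders sum to 1 (valence 2) → 1 H
  atom 5: C, bond orders sum to 2 (valence 4) → 2 H
  atom 6: C, bond orders sum to 3 (valence 4) → 1 H
  atom 7: Cl (halogen, monovalent) → 0 H
  atom 8: C, bond orders sum to 2 (valence 4) → 2 H
  atom 9: C, bond orders sum to 4 (valence 4) → 0 H
  atom 10: N, bond orders sum to 3 (valence 3) → 0 H
Total hydrogens: 8.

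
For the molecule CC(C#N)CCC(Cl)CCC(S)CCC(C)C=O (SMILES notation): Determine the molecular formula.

C14H24ClNOS

Walk through each heavy atom and fill implicit hydrogens from standard valence (C 4, N 3, O 2, S 2, halogen 1):
  atom 1: C, bond orders sum to 1 (valence 4) → 3 H
  atom 2: C, bond orders sum to 3 (valence 4) → 1 H
  atom 3: C, bond orders sum to 4 (valence 4) → 0 H
  atom 4: N, bond orders sum to 3 (valence 3) → 0 H
  atom 5: C, bond orders sum to 2 (valence 4) → 2 H
  atom 6: C, bond orders sum to 2 (valence 4) → 2 H
  atom 7: C, bond orders sum to 3 (valence 4) → 1 H
  atom 8: Cl (halogen, monovalent) → 0 H
  atom 9: C, bond orders sum to 2 (valence 4) → 2 H
  atom 10: C, bond orders sum to 2 (valence 4) → 2 H
  atom 11: C, bond orders sum to 3 (valence 4) → 1 H
  atom 12: S, bond orders sum to 1 (valence 2) → 1 H
  atom 13: C, bond orders sum to 2 (valence 4) → 2 H
  atom 14: C, bond orders sum to 2 (valence 4) → 2 H
  atom 15: C, bond orders sum to 3 (valence 4) → 1 H
  atom 16: C, bond orders sum to 1 (valence 4) → 3 H
  atom 17: C, bond orders sum to 3 (valence 4) → 1 H
  atom 18: O, bond orders sum to 2 (valence 2) → 0 H
Totals → C:14, H:24, Cl:1, N:1, O:1, S:1.
In Hill order: C14H24ClNOS.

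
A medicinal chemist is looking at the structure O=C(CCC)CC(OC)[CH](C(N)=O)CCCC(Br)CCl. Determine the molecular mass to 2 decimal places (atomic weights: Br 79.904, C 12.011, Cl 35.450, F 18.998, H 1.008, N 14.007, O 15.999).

First, the molecular formula is C14H25BrClNO3 (counting implicit H from valence).
  Br: 1 × 79.904 = 79.904
  C: 14 × 12.011 = 168.154
  Cl: 1 × 35.450 = 35.450
  H: 25 × 1.008 = 25.200
  N: 1 × 14.007 = 14.007
  O: 3 × 15.999 = 47.997
Sum: 1×79.904 + 14×12.011 + 1×35.450 + 25×1.008 + 1×14.007 + 3×15.999 = 370.712 → 370.71 g/mol.

370.71 g/mol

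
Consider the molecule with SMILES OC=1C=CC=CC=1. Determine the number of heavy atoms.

Every atom symbol written in the SMILES (organic subset) is one heavy atom; implicit H are not written.
Heavy atoms by element → C:6, O:1.
Total: 7.

7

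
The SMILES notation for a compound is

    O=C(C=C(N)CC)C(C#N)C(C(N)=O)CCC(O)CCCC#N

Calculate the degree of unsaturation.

7

Molecular formula: C16H24N4O3.
DoU = (2C + 2 + N − H − X) / 2, where X is the halogen count and O/S are ignored.
    = (2·16 + 2 + 4 − 24 − 0) / 2 = 14 / 2 = 7.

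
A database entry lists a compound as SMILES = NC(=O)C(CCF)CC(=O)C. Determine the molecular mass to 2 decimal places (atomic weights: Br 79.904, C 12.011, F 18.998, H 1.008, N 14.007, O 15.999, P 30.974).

161.18 g/mol

First, the molecular formula is C7H12FNO2 (counting implicit H from valence).
  C: 7 × 12.011 = 84.077
  F: 1 × 18.998 = 18.998
  H: 12 × 1.008 = 12.096
  N: 1 × 14.007 = 14.007
  O: 2 × 15.999 = 31.998
Sum: 7×12.011 + 1×18.998 + 12×1.008 + 1×14.007 + 2×15.999 = 161.176 → 161.18 g/mol.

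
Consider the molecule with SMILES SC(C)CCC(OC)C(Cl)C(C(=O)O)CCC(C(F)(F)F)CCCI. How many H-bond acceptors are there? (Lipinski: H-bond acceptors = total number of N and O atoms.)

3

N atoms: 0; O atoms: 3.
Lipinski HBA = 0 + 3 = 3.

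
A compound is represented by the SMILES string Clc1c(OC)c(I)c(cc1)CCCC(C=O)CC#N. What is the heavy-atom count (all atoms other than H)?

19

Every atom symbol written in the SMILES (organic subset) is one heavy atom; implicit H are not written.
Heavy atoms by element → C:14, Cl:1, I:1, N:1, O:2.
Total: 19.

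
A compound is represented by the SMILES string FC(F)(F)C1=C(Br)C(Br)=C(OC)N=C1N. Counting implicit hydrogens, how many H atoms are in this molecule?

Walk through each heavy atom and fill implicit hydrogens from standard valence (C 4, N 3, O 2, S 2, halogen 1):
  atom 1: F (halogen, monovalent) → 0 H
  atom 2: C, bond orders sum to 4 (valence 4) → 0 H
  atom 3: F (halogen, monovalent) → 0 H
  atom 4: F (halogen, monovalent) → 0 H
  atom 5: C, bond orders sum to 4 (valence 4) → 0 H
  atom 6: C, bond orders sum to 4 (valence 4) → 0 H
  atom 7: Br (halogen, monovalent) → 0 H
  atom 8: C, bond orders sum to 4 (valence 4) → 0 H
  atom 9: Br (halogen, monovalent) → 0 H
  atom 10: C, bond orders sum to 4 (valence 4) → 0 H
  atom 11: O, bond orders sum to 2 (valence 2) → 0 H
  atom 12: C, bond orders sum to 1 (valence 4) → 3 H
  atom 13: N, bond orders sum to 3 (valence 3) → 0 H
  atom 14: C, bond orders sum to 4 (valence 4) → 0 H
  atom 15: N, bond orders sum to 1 (valence 3) → 2 H
Total hydrogens: 5.

5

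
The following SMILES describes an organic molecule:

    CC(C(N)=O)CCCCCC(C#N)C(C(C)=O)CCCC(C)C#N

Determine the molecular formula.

C19H31N3O2

Walk through each heavy atom and fill implicit hydrogens from standard valence (C 4, N 3, O 2, S 2, halogen 1):
  atom 1: C, bond orders sum to 1 (valence 4) → 3 H
  atom 2: C, bond orders sum to 3 (valence 4) → 1 H
  atom 3: C, bond orders sum to 4 (valence 4) → 0 H
  atom 4: N, bond orders sum to 1 (valence 3) → 2 H
  atom 5: O, bond orders sum to 2 (valence 2) → 0 H
  atom 6: C, bond orders sum to 2 (valence 4) → 2 H
  atom 7: C, bond orders sum to 2 (valence 4) → 2 H
  atom 8: C, bond orders sum to 2 (valence 4) → 2 H
  atom 9: C, bond orders sum to 2 (valence 4) → 2 H
  atom 10: C, bond orders sum to 2 (valence 4) → 2 H
  atom 11: C, bond orders sum to 3 (valence 4) → 1 H
  atom 12: C, bond orders sum to 4 (valence 4) → 0 H
  atom 13: N, bond orders sum to 3 (valence 3) → 0 H
  atom 14: C, bond orders sum to 3 (valence 4) → 1 H
  atom 15: C, bond orders sum to 4 (valence 4) → 0 H
  atom 16: C, bond orders sum to 1 (valence 4) → 3 H
  atom 17: O, bond orders sum to 2 (valence 2) → 0 H
  atom 18: C, bond orders sum to 2 (valence 4) → 2 H
  atom 19: C, bond orders sum to 2 (valence 4) → 2 H
  atom 20: C, bond orders sum to 2 (valence 4) → 2 H
  atom 21: C, bond orders sum to 3 (valence 4) → 1 H
  atom 22: C, bond orders sum to 1 (valence 4) → 3 H
  atom 23: C, bond orders sum to 4 (valence 4) → 0 H
  atom 24: N, bond orders sum to 3 (valence 3) → 0 H
Totals → C:19, H:31, N:3, O:2.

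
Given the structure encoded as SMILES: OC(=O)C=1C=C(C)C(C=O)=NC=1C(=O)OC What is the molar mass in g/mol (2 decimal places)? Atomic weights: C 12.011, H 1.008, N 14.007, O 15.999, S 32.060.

223.18 g/mol

First, the molecular formula is C10H9NO5 (counting implicit H from valence).
  C: 10 × 12.011 = 120.110
  H: 9 × 1.008 = 9.072
  N: 1 × 14.007 = 14.007
  O: 5 × 15.999 = 79.995
Sum: 10×12.011 + 9×1.008 + 1×14.007 + 5×15.999 = 223.184 → 223.18 g/mol.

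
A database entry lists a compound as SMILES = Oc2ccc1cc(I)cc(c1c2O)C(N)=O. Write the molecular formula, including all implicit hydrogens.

C11H8INO3

Walk through each heavy atom and fill implicit hydrogens from standard valence (C 4, N 3, O 2, S 2, halogen 1); for lowercase aromatic atoms, an aromatic c carries 1 H when it has two neighbours and 0 H with three, and aromatic n carries 0 H:
  atom 1: O, bond orders sum to 1 (valence 2) → 1 H
  atom 2: aromatic c, 3 neighbours → 0 H
  atom 3: aromatic c, 2 neighbours → 1 H
  atom 4: aromatic c, 2 neighbours → 1 H
  atom 5: aromatic c, 3 neighbours → 0 H
  atom 6: aromatic c, 2 neighbours → 1 H
  atom 7: aromatic c, 3 neighbours → 0 H
  atom 8: I (halogen, monovalent) → 0 H
  atom 9: aromatic c, 2 neighbours → 1 H
  atom 10: aromatic c, 3 neighbours → 0 H
  atom 11: aromatic c, 3 neighbours → 0 H
  atom 12: aromatic c, 3 neighbours → 0 H
  atom 13: O, bond orders sum to 1 (valence 2) → 1 H
  atom 14: C, bond orders sum to 4 (valence 4) → 0 H
  atom 15: N, bond orders sum to 1 (valence 3) → 2 H
  atom 16: O, bond orders sum to 2 (valence 2) → 0 H
Totals → C:11, H:8, I:1, N:1, O:3.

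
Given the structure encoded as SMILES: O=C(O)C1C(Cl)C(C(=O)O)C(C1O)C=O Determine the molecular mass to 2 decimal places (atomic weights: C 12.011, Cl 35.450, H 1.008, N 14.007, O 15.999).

First, the molecular formula is C8H9ClO6 (counting implicit H from valence).
  C: 8 × 12.011 = 96.088
  Cl: 1 × 35.450 = 35.450
  H: 9 × 1.008 = 9.072
  O: 6 × 15.999 = 95.994
Sum: 8×12.011 + 1×35.450 + 9×1.008 + 6×15.999 = 236.604 → 236.60 g/mol.

236.60 g/mol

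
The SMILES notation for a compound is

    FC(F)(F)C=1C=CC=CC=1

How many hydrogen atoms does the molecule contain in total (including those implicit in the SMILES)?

Walk through each heavy atom and fill implicit hydrogens from standard valence (C 4, N 3, O 2, S 2, halogen 1):
  atom 1: F (halogen, monovalent) → 0 H
  atom 2: C, bond orders sum to 4 (valence 4) → 0 H
  atom 3: F (halogen, monovalent) → 0 H
  atom 4: F (halogen, monovalent) → 0 H
  atom 5: C, bond orders sum to 4 (valence 4) → 0 H
  atom 6: C, bond orders sum to 3 (valence 4) → 1 H
  atom 7: C, bond orders sum to 3 (valence 4) → 1 H
  atom 8: C, bond orders sum to 3 (valence 4) → 1 H
  atom 9: C, bond orders sum to 3 (valence 4) → 1 H
  atom 10: C, bond orders sum to 3 (valence 4) → 1 H
Total hydrogens: 5.

5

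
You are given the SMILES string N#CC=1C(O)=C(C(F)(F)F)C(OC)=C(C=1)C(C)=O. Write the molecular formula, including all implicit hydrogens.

C11H8F3NO3

Walk through each heavy atom and fill implicit hydrogens from standard valence (C 4, N 3, O 2, S 2, halogen 1):
  atom 1: N, bond orders sum to 3 (valence 3) → 0 H
  atom 2: C, bond orders sum to 4 (valence 4) → 0 H
  atom 3: C, bond orders sum to 4 (valence 4) → 0 H
  atom 4: C, bond orders sum to 4 (valence 4) → 0 H
  atom 5: O, bond orders sum to 1 (valence 2) → 1 H
  atom 6: C, bond orders sum to 4 (valence 4) → 0 H
  atom 7: C, bond orders sum to 4 (valence 4) → 0 H
  atom 8: F (halogen, monovalent) → 0 H
  atom 9: F (halogen, monovalent) → 0 H
  atom 10: F (halogen, monovalent) → 0 H
  atom 11: C, bond orders sum to 4 (valence 4) → 0 H
  atom 12: O, bond orders sum to 2 (valence 2) → 0 H
  atom 13: C, bond orders sum to 1 (valence 4) → 3 H
  atom 14: C, bond orders sum to 4 (valence 4) → 0 H
  atom 15: C, bond orders sum to 3 (valence 4) → 1 H
  atom 16: C, bond orders sum to 4 (valence 4) → 0 H
  atom 17: C, bond orders sum to 1 (valence 4) → 3 H
  atom 18: O, bond orders sum to 2 (valence 2) → 0 H
Totals → C:11, H:8, F:3, N:1, O:3.
In Hill order: C11H8F3NO3.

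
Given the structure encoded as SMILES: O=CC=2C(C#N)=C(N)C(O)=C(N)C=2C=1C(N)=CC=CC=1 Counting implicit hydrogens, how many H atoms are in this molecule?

Walk through each heavy atom and fill implicit hydrogens from standard valence (C 4, N 3, O 2, S 2, halogen 1):
  atom 1: O, bond orders sum to 2 (valence 2) → 0 H
  atom 2: C, bond orders sum to 3 (valence 4) → 1 H
  atom 3: C, bond orders sum to 4 (valence 4) → 0 H
  atom 4: C, bond orders sum to 4 (valence 4) → 0 H
  atom 5: C, bond orders sum to 4 (valence 4) → 0 H
  atom 6: N, bond orders sum to 3 (valence 3) → 0 H
  atom 7: C, bond orders sum to 4 (valence 4) → 0 H
  atom 8: N, bond orders sum to 1 (valence 3) → 2 H
  atom 9: C, bond orders sum to 4 (valence 4) → 0 H
  atom 10: O, bond orders sum to 1 (valence 2) → 1 H
  atom 11: C, bond orders sum to 4 (valence 4) → 0 H
  atom 12: N, bond orders sum to 1 (valence 3) → 2 H
  atom 13: C, bond orders sum to 4 (valence 4) → 0 H
  atom 14: C, bond orders sum to 4 (valence 4) → 0 H
  atom 15: C, bond orders sum to 4 (valence 4) → 0 H
  atom 16: N, bond orders sum to 1 (valence 3) → 2 H
  atom 17: C, bond orders sum to 3 (valence 4) → 1 H
  atom 18: C, bond orders sum to 3 (valence 4) → 1 H
  atom 19: C, bond orders sum to 3 (valence 4) → 1 H
  atom 20: C, bond orders sum to 3 (valence 4) → 1 H
Total hydrogens: 12.

12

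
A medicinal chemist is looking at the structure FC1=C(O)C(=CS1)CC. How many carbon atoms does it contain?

6

Count every carbon token in the SMILES (each C, including those in ring-closure positions and inside branches).
Carbon count: 6.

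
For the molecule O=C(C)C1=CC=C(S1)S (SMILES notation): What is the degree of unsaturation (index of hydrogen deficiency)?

4

Molecular formula: C6H6OS2.
DoU = (2C + 2 + N − H − X) / 2, where X is the halogen count and O/S are ignored.
    = (2·6 + 2 + 0 − 6 − 0) / 2 = 8 / 2 = 4.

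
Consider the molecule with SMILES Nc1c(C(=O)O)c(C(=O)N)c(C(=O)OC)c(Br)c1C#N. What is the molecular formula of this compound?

C11H8BrN3O5

Walk through each heavy atom and fill implicit hydrogens from standard valence (C 4, N 3, O 2, S 2, halogen 1); for lowercase aromatic atoms, an aromatic c carries 1 H when it has two neighbours and 0 H with three, and aromatic n carries 0 H:
  atom 1: N, bond orders sum to 1 (valence 3) → 2 H
  atom 2: aromatic c, 3 neighbours → 0 H
  atom 3: aromatic c, 3 neighbours → 0 H
  atom 4: C, bond orders sum to 4 (valence 4) → 0 H
  atom 5: O, bond orders sum to 2 (valence 2) → 0 H
  atom 6: O, bond orders sum to 1 (valence 2) → 1 H
  atom 7: aromatic c, 3 neighbours → 0 H
  atom 8: C, bond orders sum to 4 (valence 4) → 0 H
  atom 9: O, bond orders sum to 2 (valence 2) → 0 H
  atom 10: N, bond orders sum to 1 (valence 3) → 2 H
  atom 11: aromatic c, 3 neighbours → 0 H
  atom 12: C, bond orders sum to 4 (valence 4) → 0 H
  atom 13: O, bond orders sum to 2 (valence 2) → 0 H
  atom 14: O, bond orders sum to 2 (valence 2) → 0 H
  atom 15: C, bond orders sum to 1 (valence 4) → 3 H
  atom 16: aromatic c, 3 neighbours → 0 H
  atom 17: Br (halogen, monovalent) → 0 H
  atom 18: aromatic c, 3 neighbours → 0 H
  atom 19: C, bond orders sum to 4 (valence 4) → 0 H
  atom 20: N, bond orders sum to 3 (valence 3) → 0 H
Totals → C:11, H:8, Br:1, N:3, O:5.
In Hill order: C11H8BrN3O5.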